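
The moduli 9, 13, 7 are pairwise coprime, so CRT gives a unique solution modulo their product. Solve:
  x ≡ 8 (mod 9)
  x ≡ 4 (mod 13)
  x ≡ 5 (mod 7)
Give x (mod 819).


Moduli 9, 13, 7 are pairwise coprime; by CRT there is a unique solution modulo M = 9 · 13 · 7 = 819.
Solve pairwise, accumulating the modulus:
  Start with x ≡ 8 (mod 9).
  Combine with x ≡ 4 (mod 13): since gcd(9, 13) = 1, we get a unique residue mod 117.
    Write x = 8 + 9·t and substitute into x ≡ 4 (mod 13): 9·t ≡ 4 − 8 = -4 (mod 13).
    Reduce coefficients mod 13: 9·t ≡ 9 (mod 13).
    The inverse of 9 mod 13 is 3 (since 9·3 = 27 = 2·13 + 1), so t ≡ 3·9 = 27 ≡ 1 (mod 13).
    Then x = 8 + 9·1 = 17, valid modulo lcm(9, 13) = 117: x ≡ 17 (mod 117).
  Combine with x ≡ 5 (mod 7): since gcd(117, 7) = 1, we get a unique residue mod 819.
    Write x = 17 + 117·t and substitute into x ≡ 5 (mod 7): 117·t ≡ 5 − 17 = -12 (mod 7).
    Reduce coefficients mod 7: 5·t ≡ 2 (mod 7).
    The inverse of 5 mod 7 is 3 (since 5·3 = 15 = 2·7 + 1), so t ≡ 3·2 = 6 ≡ 6 (mod 7).
    Then x = 17 + 117·6 = 719, valid modulo lcm(117, 7) = 819: x ≡ 719 (mod 819).
Verify: 719 mod 9 = 8 ✓, 719 mod 13 = 4 ✓, 719 mod 7 = 5 ✓.

x ≡ 719 (mod 819).


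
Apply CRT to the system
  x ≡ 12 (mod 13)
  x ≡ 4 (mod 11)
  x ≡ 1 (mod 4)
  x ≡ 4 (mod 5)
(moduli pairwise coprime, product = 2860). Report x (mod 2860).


Product of moduli M = 13 · 11 · 4 · 5 = 2860.
Merge one congruence at a time:
  Start: x ≡ 12 (mod 13).
  Combine with x ≡ 4 (mod 11); new modulus lcm = 143.
    Write x = 12 + 13·t and substitute into x ≡ 4 (mod 11): 13·t ≡ 4 − 12 = -8 (mod 11).
    Reduce coefficients mod 11: 2·t ≡ 3 (mod 11).
    The inverse of 2 mod 11 is 6 (since 2·6 = 12 = 1·11 + 1), so t ≡ 6·3 = 18 ≡ 7 (mod 11).
    Then x = 12 + 13·7 = 103, valid modulo lcm(13, 11) = 143: x ≡ 103 (mod 143).
  Combine with x ≡ 1 (mod 4); new modulus lcm = 572.
    Write x = 103 + 143·t and substitute into x ≡ 1 (mod 4): 143·t ≡ 1 − 103 = -102 (mod 4).
    Reduce coefficients mod 4: 3·t ≡ 2 (mod 4).
    The inverse of 3 mod 4 is 3 (since 3·3 = 9 = 2·4 + 1), so t ≡ 3·2 = 6 ≡ 2 (mod 4).
    Then x = 103 + 143·2 = 389, valid modulo lcm(143, 4) = 572: x ≡ 389 (mod 572).
  Combine with x ≡ 4 (mod 5); new modulus lcm = 2860.
    Write x = 389 + 572·t and substitute into x ≡ 4 (mod 5): 572·t ≡ 4 − 389 = -385 (mod 5).
    Reduce coefficients mod 5: 2·t ≡ 0 (mod 5).
    The inverse of 2 mod 5 is 3 (since 2·3 = 6 = 1·5 + 1), so t ≡ 3·0 = 0 ≡ 0 (mod 5).
    Then x = 389 + 572·0 = 389, valid modulo lcm(572, 5) = 2860: x ≡ 389 (mod 2860).
Verify against each original: 389 mod 13 = 12, 389 mod 11 = 4, 389 mod 4 = 1, 389 mod 5 = 4.

x ≡ 389 (mod 2860).


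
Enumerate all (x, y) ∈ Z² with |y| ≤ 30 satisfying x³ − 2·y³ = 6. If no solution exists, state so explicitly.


The equation is x³ - 2y³ = 6. For fixed y, x³ = 2·y³ + 6, so a solution requires the RHS to be a perfect cube.
Strategy: iterate y from -30 to 30, compute RHS = 2·y³ + 6, and check whether it is a (positive or negative) perfect cube.
Check small values of y:
  y = 0: RHS = 6 is not a perfect cube.
  y = 1: RHS = 8 = (2)³ ⇒ x = 2 works.
  y = -1: RHS = 4 is not a perfect cube.
  y = 2: RHS = 22 is not a perfect cube.
  y = -2: RHS = -10 is not a perfect cube.
  y = 3: RHS = 60 is not a perfect cube.
  y = -3: RHS = -48 is not a perfect cube.
Continuing the search up to |y| = 30 finds no further solutions beyond those listed.
Collected solutions: (2, 1).

Solutions (with |y| ≤ 30): (2, 1).


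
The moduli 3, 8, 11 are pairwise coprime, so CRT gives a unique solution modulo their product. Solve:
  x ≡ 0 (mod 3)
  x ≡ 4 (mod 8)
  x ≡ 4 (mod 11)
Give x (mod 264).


Moduli 3, 8, 11 are pairwise coprime; by CRT there is a unique solution modulo M = 3 · 8 · 11 = 264.
Solve pairwise, accumulating the modulus:
  Start with x ≡ 0 (mod 3).
  Combine with x ≡ 4 (mod 8): since gcd(3, 8) = 1, we get a unique residue mod 24.
    Write x = 0 + 3·t and substitute into x ≡ 4 (mod 8): 3·t ≡ 4 − 0 = 4 (mod 8).
    The inverse of 3 mod 8 is 3 (since 3·3 = 9 = 1·8 + 1), so t ≡ 3·4 = 12 ≡ 4 (mod 8).
    Then x = 0 + 3·4 = 12, valid modulo lcm(3, 8) = 24: x ≡ 12 (mod 24).
  Combine with x ≡ 4 (mod 11): since gcd(24, 11) = 1, we get a unique residue mod 264.
    Write x = 12 + 24·t and substitute into x ≡ 4 (mod 11): 24·t ≡ 4 − 12 = -8 (mod 11).
    Reduce coefficients mod 11: 2·t ≡ 3 (mod 11).
    The inverse of 2 mod 11 is 6 (since 2·6 = 12 = 1·11 + 1), so t ≡ 6·3 = 18 ≡ 7 (mod 11).
    Then x = 12 + 24·7 = 180, valid modulo lcm(24, 11) = 264: x ≡ 180 (mod 264).
Verify: 180 mod 3 = 0 ✓, 180 mod 8 = 4 ✓, 180 mod 11 = 4 ✓.

x ≡ 180 (mod 264).


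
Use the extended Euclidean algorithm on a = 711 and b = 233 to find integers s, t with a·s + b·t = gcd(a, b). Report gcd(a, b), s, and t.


Euclidean algorithm on (711, 233) — divide until remainder is 0:
  711 = 3 · 233 + 12
  233 = 19 · 12 + 5
  12 = 2 · 5 + 2
  5 = 2 · 2 + 1
  2 = 2 · 1 + 0
gcd(711, 233) = 1.
Track Bezout coefficients alongside the remainders: start with r₀ = 711 = a·1 + b·0 (s = 1, t = 0) and r₁ = 233 = a·0 + b·1 (s = 0, t = 1); each new remainder r_{k+1} = r_{k-1} − q_k·r_k inherits s_{k+1} = s_{k-1} − q_k·s_k, t_{k+1} = t_{k-1} − q_k·t_k, so r_k = a·s_k + b·t_k at every step:
  q = 3: r = 12, s = 1 − 3·0 = 1, t = 0 − 3·1 = -3  (check: 711·1 + 233·(-3) = 12)
  q = 19: r = 5, s = 0 − 19·1 = -19, t = 1 − 19·(-3) = 58  (check: 711·(-19) + 233·58 = 5)
  q = 2: r = 2, s = 1 − 2·(-19) = 39, t = -3 − 2·58 = -119  (check: 711·39 + 233·(-119) = 2)
  q = 2: r = 1, s = -19 − 2·39 = -97, t = 58 − 2·(-119) = 296  (check: 711·(-97) + 233·296 = 1)
The row with r = 1 (the gcd) gives the Bezout coefficients s = -97, t = 296.
Result: 711 · (-97) + 233 · (296) = 1.

gcd(711, 233) = 1; s = -97, t = 296 (check: 711·(-97) + 233·296 = 1).


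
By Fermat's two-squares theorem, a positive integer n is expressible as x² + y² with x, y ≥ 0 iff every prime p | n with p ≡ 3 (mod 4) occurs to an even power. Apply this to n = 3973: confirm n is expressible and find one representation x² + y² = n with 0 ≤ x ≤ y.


Step 1: Factor n = 3973 = 29 · 137.
Step 2: Check the mod-4 condition on each prime factor: 29 ≡ 1 (mod 4), exponent 1; 137 ≡ 1 (mod 4), exponent 1.
All primes ≡ 3 (mod 4) appear to even exponent (or don't appear), so by the two-squares theorem n IS expressible as a sum of two squares.
Step 3: Build a representation. Here n = 29 · 137 is a product of primes ≡ 1 (mod 4). Each prime p ≡ 1 (mod 4) is itself a sum of two squares; find a² by testing p − a² for a perfect square:
  29: 29 − 1² = 28, 29 − 2² = 25 = 5² ⇒ 29 = 2² + 5².
  137: 137 − 1² = 136, 137 − 2² = 133, 137 − 3² = 128, 137 − 4² = 121 = 11² ⇒ 137 = 4² + 11².
  Combine using the Brahmagupta–Fibonacci identity (a² + b²)(c² + d²) = (ac − bd)² + (ad + bc)² = (ac + bd)² + (ad − bc)²:
  29 · 137 = 3973: from (2² + 5²)(4² + 11²), take (2·4 − 5·11, 2·11 + 5·4) = (8 − 55, 22 + 20) = (-47, 42); dropping signs (only squares matter) gives (47, 42); check 47² + 42² = 2209 + 1764 = 3973 ✓.
Step 4: Order so x ≤ y and verify: 42² + 47² = 1764 + 2209 = 3973 = n. ✓

n = 3973 = 42² + 47² (one valid representation with x ≤ y).


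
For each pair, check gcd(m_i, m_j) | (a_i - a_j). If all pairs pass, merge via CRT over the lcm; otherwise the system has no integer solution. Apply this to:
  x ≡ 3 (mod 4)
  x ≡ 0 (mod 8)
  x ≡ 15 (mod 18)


Moduli 4, 8, 18 are not pairwise coprime, so CRT works modulo lcm(m_i) when all pairwise compatibility conditions hold.
Pairwise compatibility: gcd(m_i, m_j) must divide a_i - a_j for every pair.
Merge one congruence at a time:
  Start: x ≡ 3 (mod 4).
  Combine with x ≡ 0 (mod 8): gcd(4, 8) = 4, and 0 - 3 = -3 is NOT divisible by 4.
    ⇒ system is inconsistent (no integer solution).

No solution (the system is inconsistent).


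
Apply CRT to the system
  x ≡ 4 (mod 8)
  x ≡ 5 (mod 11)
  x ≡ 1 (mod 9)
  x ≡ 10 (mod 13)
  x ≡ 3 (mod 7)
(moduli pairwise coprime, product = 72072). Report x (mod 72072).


Product of moduli M = 8 · 11 · 9 · 13 · 7 = 72072.
Merge one congruence at a time:
  Start: x ≡ 4 (mod 8).
  Combine with x ≡ 5 (mod 11); new modulus lcm = 88.
    Write x = 4 + 8·t and substitute into x ≡ 5 (mod 11): 8·t ≡ 5 − 4 = 1 (mod 11).
    The inverse of 8 mod 11 is 7 (since 8·7 = 56 = 5·11 + 1), so t ≡ 7·1 = 7 ≡ 7 (mod 11).
    Then x = 4 + 8·7 = 60, valid modulo lcm(8, 11) = 88: x ≡ 60 (mod 88).
  Combine with x ≡ 1 (mod 9); new modulus lcm = 792.
    Write x = 60 + 88·t and substitute into x ≡ 1 (mod 9): 88·t ≡ 1 − 60 = -59 (mod 9).
    Reduce coefficients mod 9: 7·t ≡ 4 (mod 9).
    The inverse of 7 mod 9 is 4 (since 7·4 = 28 = 3·9 + 1), so t ≡ 4·4 = 16 ≡ 7 (mod 9).
    Then x = 60 + 88·7 = 676, valid modulo lcm(88, 9) = 792: x ≡ 676 (mod 792).
  Combine with x ≡ 10 (mod 13); new modulus lcm = 10296.
    Write x = 676 + 792·t and substitute into x ≡ 10 (mod 13): 792·t ≡ 10 − 676 = -666 (mod 13).
    Reduce coefficients mod 13: 12·t ≡ 10 (mod 13).
    The inverse of 12 mod 13 is 12 (since 12·12 = 144 = 11·13 + 1), so t ≡ 12·10 = 120 ≡ 3 (mod 13).
    Then x = 676 + 792·3 = 3052, valid modulo lcm(792, 13) = 10296: x ≡ 3052 (mod 10296).
  Combine with x ≡ 3 (mod 7); new modulus lcm = 72072.
    Write x = 3052 + 10296·t and substitute into x ≡ 3 (mod 7): 10296·t ≡ 3 − 3052 = -3049 (mod 7).
    Reduce coefficients mod 7: 6·t ≡ 3 (mod 7).
    The inverse of 6 mod 7 is 6 (since 6·6 = 36 = 5·7 + 1), so t ≡ 6·3 = 18 ≡ 4 (mod 7).
    Then x = 3052 + 10296·4 = 44236, valid modulo lcm(10296, 7) = 72072: x ≡ 44236 (mod 72072).
Verify against each original: 44236 mod 8 = 4, 44236 mod 11 = 5, 44236 mod 9 = 1, 44236 mod 13 = 10, 44236 mod 7 = 3.

x ≡ 44236 (mod 72072).


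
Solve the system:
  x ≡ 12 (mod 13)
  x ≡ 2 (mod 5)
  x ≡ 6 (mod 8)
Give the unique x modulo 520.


Moduli 13, 5, 8 are pairwise coprime; by CRT there is a unique solution modulo M = 13 · 5 · 8 = 520.
Solve pairwise, accumulating the modulus:
  Start with x ≡ 12 (mod 13).
  Combine with x ≡ 2 (mod 5): since gcd(13, 5) = 1, we get a unique residue mod 65.
    Write x = 12 + 13·t and substitute into x ≡ 2 (mod 5): 13·t ≡ 2 − 12 = -10 (mod 5).
    Reduce coefficients mod 5: 3·t ≡ 0 (mod 5).
    The inverse of 3 mod 5 is 2 (since 3·2 = 6 = 1·5 + 1), so t ≡ 2·0 = 0 ≡ 0 (mod 5).
    Then x = 12 + 13·0 = 12, valid modulo lcm(13, 5) = 65: x ≡ 12 (mod 65).
  Combine with x ≡ 6 (mod 8): since gcd(65, 8) = 1, we get a unique residue mod 520.
    Write x = 12 + 65·t and substitute into x ≡ 6 (mod 8): 65·t ≡ 6 − 12 = -6 (mod 8).
    Reduce coefficients mod 8: 1·t ≡ 2 (mod 8).
    So t ≡ 2 (mod 8).
    Then x = 12 + 65·2 = 142, valid modulo lcm(65, 8) = 520: x ≡ 142 (mod 520).
Verify: 142 mod 13 = 12 ✓, 142 mod 5 = 2 ✓, 142 mod 8 = 6 ✓.

x ≡ 142 (mod 520).


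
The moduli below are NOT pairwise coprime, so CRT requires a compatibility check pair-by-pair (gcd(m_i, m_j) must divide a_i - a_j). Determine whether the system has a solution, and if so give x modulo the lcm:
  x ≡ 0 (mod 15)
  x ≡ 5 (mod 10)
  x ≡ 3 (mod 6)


Moduli 15, 10, 6 are not pairwise coprime, so CRT works modulo lcm(m_i) when all pairwise compatibility conditions hold.
Pairwise compatibility: gcd(m_i, m_j) must divide a_i - a_j for every pair.
Merge one congruence at a time:
  Start: x ≡ 0 (mod 15).
  Combine with x ≡ 5 (mod 10): gcd(15, 10) = 5; 5 - 0 = 5, which IS divisible by 5, so compatible.
    Write x = 0 + 15·t and substitute into x ≡ 5 (mod 10): 15·t ≡ 5 − 0 = 5 (mod 10).
    Divide the congruence (and modulus) by g = 5: 3·t ≡ 1 (mod 2).
    Reduce coefficients mod 2: 1·t ≡ 1 (mod 2).
    So t ≡ 1 (mod 2).
    Then x = 0 + 15·1 = 15, valid modulo lcm(15, 10) = 30: x ≡ 15 (mod 30).
  Combine with x ≡ 3 (mod 6): gcd(30, 6) = 6; 3 - 15 = -12, which IS divisible by 6, so compatible.
    Write x = 15 + 30·t and substitute into x ≡ 3 (mod 6): 30·t ≡ 3 − 15 = -12 (mod 6).
    Divide the congruence (and modulus) by g = 6: 5·t ≡ -2 (mod 1).
    Modulo 1 every t works; take t = 0.
    Then x = 15 + 30·0 = 15, valid modulo lcm(30, 6) = 30: x ≡ 15 (mod 30).
Verify: 15 mod 15 = 0, 15 mod 10 = 5, 15 mod 6 = 3.

x ≡ 15 (mod 30).


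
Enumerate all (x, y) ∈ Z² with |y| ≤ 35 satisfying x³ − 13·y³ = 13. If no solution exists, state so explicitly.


The equation is x³ - 13y³ = 13. For fixed y, x³ = 13·y³ + 13, so a solution requires the RHS to be a perfect cube.
Strategy: iterate y from -35 to 35, compute RHS = 13·y³ + 13, and check whether it is a (positive or negative) perfect cube.
Check small values of y:
  y = 0: RHS = 13 is not a perfect cube.
  y = 1: RHS = 26 is not a perfect cube.
  y = -1: RHS = 0 = (0)³ ⇒ x = 0 works.
  y = 2: RHS = 117 is not a perfect cube.
  y = -2: RHS = -91 is not a perfect cube.
  y = 3: RHS = 364 is not a perfect cube.
  y = -3: RHS = -338 is not a perfect cube.
Continuing the search up to |y| = 35 finds no further solutions beyond those listed.
Collected solutions: (0, -1).

Solutions (with |y| ≤ 35): (0, -1).


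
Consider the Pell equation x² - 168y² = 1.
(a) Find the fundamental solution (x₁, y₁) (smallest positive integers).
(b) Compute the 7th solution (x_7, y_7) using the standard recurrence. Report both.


Step 1: Find the fundamental solution (x₁, y₁) of x² - 168y² = 1.
  Expand √168 as a continued fraction. a₀ = ⌊√168⌋ = 12; iterate m_{k+1} = d_k·a_k − m_k, d_{k+1} = (168 − m_{k+1}²)/d_k, a_{k+1} = ⌊(a₀ + m_{k+1})/d_{k+1}⌋ (starting m₀ = 0, d₀ = 1), with convergents p_k = a_k·p_{k-1} + p_{k-2}, q_k = a_k·q_{k-1} + q_{k-2} (p₋₁ = 1, q₋₁ = 0):
  k = 0: a₀ = 12; p₀/q₀ = 12/1; p₀² − 168·q₀² = 144 − 168 = -24.
  k = 1: m = 12, d = 24, a = ⌊(12 + 12)/24⌋ = 1; p/q = (1·12 + 1)/(1·1 + 0) = 13/1; p² − 168·q² = 169 − 168 = 1.
  The first convergent with p² − 168·q² = 1 gives the fundamental solution (x₁, y₁) = (13, 1).
Step 2: Apply the recurrence (x_{n+1}, y_{n+1}) = (x₁x_n + 168y₁y_n, x₁y_n + y₁x_n) repeatedly.
  From (x_1, y_1) = (13, 1): x_2 = 13·13 + 168·1·1 = 337; y_2 = 13·1 + 1·13 = 26.
  From (x_2, y_2) = (337, 26): x_3 = 13·337 + 168·1·26 = 8749; y_3 = 13·26 + 1·337 = 675.
  From (x_3, y_3) = (8749, 675): x_4 = 13·8749 + 168·1·675 = 227137; y_4 = 13·675 + 1·8749 = 17524.
  From (x_4, y_4) = (227137, 17524): x_5 = 13·227137 + 168·1·17524 = 5896813; y_5 = 13·17524 + 1·227137 = 454949.
  From (x_5, y_5) = (5896813, 454949): x_6 = 13·5896813 + 168·1·454949 = 153090001; y_6 = 13·454949 + 1·5896813 = 11811150.
  From (x_6, y_6) = (153090001, 11811150): x_7 = 13·153090001 + 168·1·11811150 = 3974443213; y_7 = 13·11811150 + 1·153090001 = 306634951.
Step 3: Verify x_7² - 168·y_7² = 15796198853361763369 - 15796198853361763368 = 1 (should be 1). ✓

(x_1, y_1) = (13, 1); (x_7, y_7) = (3974443213, 306634951).


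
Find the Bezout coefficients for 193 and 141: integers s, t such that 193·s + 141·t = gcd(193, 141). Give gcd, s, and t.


Euclidean algorithm on (193, 141) — divide until remainder is 0:
  193 = 1 · 141 + 52
  141 = 2 · 52 + 37
  52 = 1 · 37 + 15
  37 = 2 · 15 + 7
  15 = 2 · 7 + 1
  7 = 7 · 1 + 0
gcd(193, 141) = 1.
Track Bezout coefficients alongside the remainders: start with r₀ = 193 = a·1 + b·0 (s = 1, t = 0) and r₁ = 141 = a·0 + b·1 (s = 0, t = 1); each new remainder r_{k+1} = r_{k-1} − q_k·r_k inherits s_{k+1} = s_{k-1} − q_k·s_k, t_{k+1} = t_{k-1} − q_k·t_k, so r_k = a·s_k + b·t_k at every step:
  q = 1: r = 52, s = 1 − 1·0 = 1, t = 0 − 1·1 = -1  (check: 193·1 + 141·(-1) = 52)
  q = 2: r = 37, s = 0 − 2·1 = -2, t = 1 − 2·(-1) = 3  (check: 193·(-2) + 141·3 = 37)
  q = 1: r = 15, s = 1 − 1·(-2) = 3, t = -1 − 1·3 = -4  (check: 193·3 + 141·(-4) = 15)
  q = 2: r = 7, s = -2 − 2·3 = -8, t = 3 − 2·(-4) = 11  (check: 193·(-8) + 141·11 = 7)
  q = 2: r = 1, s = 3 − 2·(-8) = 19, t = -4 − 2·11 = -26  (check: 193·19 + 141·(-26) = 1)
The row with r = 1 (the gcd) gives the Bezout coefficients s = 19, t = -26.
Result: 193 · (19) + 141 · (-26) = 1.

gcd(193, 141) = 1; s = 19, t = -26 (check: 193·19 + 141·(-26) = 1).


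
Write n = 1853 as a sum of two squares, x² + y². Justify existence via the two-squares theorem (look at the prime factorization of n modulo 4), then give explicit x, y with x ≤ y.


Step 1: Factor n = 1853 = 17 · 109.
Step 2: Check the mod-4 condition on each prime factor: 17 ≡ 1 (mod 4), exponent 1; 109 ≡ 1 (mod 4), exponent 1.
All primes ≡ 3 (mod 4) appear to even exponent (or don't appear), so by the two-squares theorem n IS expressible as a sum of two squares.
Step 3: Build a representation. Here n = 17 · 109 is a product of primes ≡ 1 (mod 4). Each prime p ≡ 1 (mod 4) is itself a sum of two squares; find a² by testing p − a² for a perfect square:
  17: 17 − 1² = 16 = 4² ⇒ 17 = 1² + 4².
  109: 109 − 1² = 108, 109 − 2² = 105, 109 − 3² = 100 = 10² ⇒ 109 = 3² + 10².
  Combine using the Brahmagupta–Fibonacci identity (a² + b²)(c² + d²) = (ac − bd)² + (ad + bc)² = (ac + bd)² + (ad − bc)²:
  17 · 109 = 1853: from (1² + 4²)(3² + 10²), take (1·3 − 4·10, 1·10 + 4·3) = (3 − 40, 10 + 12) = (-37, 22); dropping signs (only squares matter) gives (37, 22); check 37² + 22² = 1369 + 484 = 1853 ✓.
Step 4: Order so x ≤ y and verify: 22² + 37² = 484 + 1369 = 1853 = n. ✓

n = 1853 = 22² + 37² (one valid representation with x ≤ y).


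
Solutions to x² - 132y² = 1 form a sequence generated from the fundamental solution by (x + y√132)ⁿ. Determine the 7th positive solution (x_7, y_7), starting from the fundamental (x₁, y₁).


Step 1: Find the fundamental solution (x₁, y₁) of x² - 132y² = 1.
  Expand √132 as a continued fraction. a₀ = ⌊√132⌋ = 11; iterate m_{k+1} = d_k·a_k − m_k, d_{k+1} = (132 − m_{k+1}²)/d_k, a_{k+1} = ⌊(a₀ + m_{k+1})/d_{k+1}⌋ (starting m₀ = 0, d₀ = 1), with convergents p_k = a_k·p_{k-1} + p_{k-2}, q_k = a_k·q_{k-1} + q_{k-2} (p₋₁ = 1, q₋₁ = 0):
  k = 0: a₀ = 11; p₀/q₀ = 11/1; p₀² − 132·q₀² = 121 − 132 = -11.
  k = 1: m = 11, d = 11, a = ⌊(11 + 11)/11⌋ = 2; p/q = (2·11 + 1)/(2·1 + 0) = 23/2; p² − 132·q² = 529 − 528 = 1.
  The first convergent with p² − 132·q² = 1 gives the fundamental solution (x₁, y₁) = (23, 2).
Step 2: Apply the recurrence (x_{n+1}, y_{n+1}) = (x₁x_n + 132y₁y_n, x₁y_n + y₁x_n) repeatedly.
  From (x_1, y_1) = (23, 2): x_2 = 23·23 + 132·2·2 = 1057; y_2 = 23·2 + 2·23 = 92.
  From (x_2, y_2) = (1057, 92): x_3 = 23·1057 + 132·2·92 = 48599; y_3 = 23·92 + 2·1057 = 4230.
  From (x_3, y_3) = (48599, 4230): x_4 = 23·48599 + 132·2·4230 = 2234497; y_4 = 23·4230 + 2·48599 = 194488.
  From (x_4, y_4) = (2234497, 194488): x_5 = 23·2234497 + 132·2·194488 = 102738263; y_5 = 23·194488 + 2·2234497 = 8942218.
  From (x_5, y_5) = (102738263, 8942218): x_6 = 23·102738263 + 132·2·8942218 = 4723725601; y_6 = 23·8942218 + 2·102738263 = 411147540.
  From (x_6, y_6) = (4723725601, 411147540): x_7 = 23·4723725601 + 132·2·411147540 = 217188639383; y_7 = 23·411147540 + 2·4723725601 = 18903844622.
Step 3: Verify x_7² - 132·y_7² = 47170905077038818620689 - 47170905077038818620688 = 1 (should be 1). ✓

(x_1, y_1) = (23, 2); (x_7, y_7) = (217188639383, 18903844622).


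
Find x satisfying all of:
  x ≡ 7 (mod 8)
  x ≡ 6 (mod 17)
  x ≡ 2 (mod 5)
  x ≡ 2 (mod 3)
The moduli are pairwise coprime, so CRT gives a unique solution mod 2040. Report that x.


Product of moduli M = 8 · 17 · 5 · 3 = 2040.
Merge one congruence at a time:
  Start: x ≡ 7 (mod 8).
  Combine with x ≡ 6 (mod 17); new modulus lcm = 136.
    Write x = 7 + 8·t and substitute into x ≡ 6 (mod 17): 8·t ≡ 6 − 7 = -1 (mod 17).
    Reduce coefficients mod 17: 8·t ≡ 16 (mod 17).
    The inverse of 8 mod 17 is 15 (since 8·15 = 120 = 7·17 + 1), so t ≡ 15·16 = 240 ≡ 2 (mod 17).
    Then x = 7 + 8·2 = 23, valid modulo lcm(8, 17) = 136: x ≡ 23 (mod 136).
  Combine with x ≡ 2 (mod 5); new modulus lcm = 680.
    Write x = 23 + 136·t and substitute into x ≡ 2 (mod 5): 136·t ≡ 2 − 23 = -21 (mod 5).
    Reduce coefficients mod 5: 1·t ≡ 4 (mod 5).
    So t ≡ 4 (mod 5).
    Then x = 23 + 136·4 = 567, valid modulo lcm(136, 5) = 680: x ≡ 567 (mod 680).
  Combine with x ≡ 2 (mod 3); new modulus lcm = 2040.
    Write x = 567 + 680·t and substitute into x ≡ 2 (mod 3): 680·t ≡ 2 − 567 = -565 (mod 3).
    Reduce coefficients mod 3: 2·t ≡ 2 (mod 3).
    The inverse of 2 mod 3 is 2 (since 2·2 = 4 = 1·3 + 1), so t ≡ 2·2 = 4 ≡ 1 (mod 3).
    Then x = 567 + 680·1 = 1247, valid modulo lcm(680, 3) = 2040: x ≡ 1247 (mod 2040).
Verify against each original: 1247 mod 8 = 7, 1247 mod 17 = 6, 1247 mod 5 = 2, 1247 mod 3 = 2.

x ≡ 1247 (mod 2040).


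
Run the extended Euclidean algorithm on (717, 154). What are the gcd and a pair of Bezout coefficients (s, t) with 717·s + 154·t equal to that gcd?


Euclidean algorithm on (717, 154) — divide until remainder is 0:
  717 = 4 · 154 + 101
  154 = 1 · 101 + 53
  101 = 1 · 53 + 48
  53 = 1 · 48 + 5
  48 = 9 · 5 + 3
  5 = 1 · 3 + 2
  3 = 1 · 2 + 1
  2 = 2 · 1 + 0
gcd(717, 154) = 1.
Track Bezout coefficients alongside the remainders: start with r₀ = 717 = a·1 + b·0 (s = 1, t = 0) and r₁ = 154 = a·0 + b·1 (s = 0, t = 1); each new remainder r_{k+1} = r_{k-1} − q_k·r_k inherits s_{k+1} = s_{k-1} − q_k·s_k, t_{k+1} = t_{k-1} − q_k·t_k, so r_k = a·s_k + b·t_k at every step:
  q = 4: r = 101, s = 1 − 4·0 = 1, t = 0 − 4·1 = -4  (check: 717·1 + 154·(-4) = 101)
  q = 1: r = 53, s = 0 − 1·1 = -1, t = 1 − 1·(-4) = 5  (check: 717·(-1) + 154·5 = 53)
  q = 1: r = 48, s = 1 − 1·(-1) = 2, t = -4 − 1·5 = -9  (check: 717·2 + 154·(-9) = 48)
  q = 1: r = 5, s = -1 − 1·2 = -3, t = 5 − 1·(-9) = 14  (check: 717·(-3) + 154·14 = 5)
  q = 9: r = 3, s = 2 − 9·(-3) = 29, t = -9 − 9·14 = -135  (check: 717·29 + 154·(-135) = 3)
  q = 1: r = 2, s = -3 − 1·29 = -32, t = 14 − 1·(-135) = 149  (check: 717·(-32) + 154·149 = 2)
  q = 1: r = 1, s = 29 − 1·(-32) = 61, t = -135 − 1·149 = -284  (check: 717·61 + 154·(-284) = 1)
The row with r = 1 (the gcd) gives the Bezout coefficients s = 61, t = -284.
Result: 717 · (61) + 154 · (-284) = 1.

gcd(717, 154) = 1; s = 61, t = -284 (check: 717·61 + 154·(-284) = 1).


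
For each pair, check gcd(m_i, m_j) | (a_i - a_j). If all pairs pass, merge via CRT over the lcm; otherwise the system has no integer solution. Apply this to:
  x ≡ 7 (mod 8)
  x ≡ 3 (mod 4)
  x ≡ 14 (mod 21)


Moduli 8, 4, 21 are not pairwise coprime, so CRT works modulo lcm(m_i) when all pairwise compatibility conditions hold.
Pairwise compatibility: gcd(m_i, m_j) must divide a_i - a_j for every pair.
Merge one congruence at a time:
  Start: x ≡ 7 (mod 8).
  Combine with x ≡ 3 (mod 4): gcd(8, 4) = 4; 3 - 7 = -4, which IS divisible by 4, so compatible.
    Write x = 7 + 8·t and substitute into x ≡ 3 (mod 4): 8·t ≡ 3 − 7 = -4 (mod 4).
    Divide the congruence (and modulus) by g = 4: 2·t ≡ -1 (mod 1).
    Modulo 1 every t works; take t = 0.
    Then x = 7 + 8·0 = 7, valid modulo lcm(8, 4) = 8: x ≡ 7 (mod 8).
  Combine with x ≡ 14 (mod 21): gcd(8, 21) = 1; 14 - 7 = 7, which IS divisible by 1, so compatible.
    Write x = 7 + 8·t and substitute into x ≡ 14 (mod 21): 8·t ≡ 14 − 7 = 7 (mod 21).
    The inverse of 8 mod 21 is 8 (since 8·8 = 64 = 3·21 + 1), so t ≡ 8·7 = 56 ≡ 14 (mod 21).
    Then x = 7 + 8·14 = 119, valid modulo lcm(8, 21) = 168: x ≡ 119 (mod 168).
Verify: 119 mod 8 = 7, 119 mod 4 = 3, 119 mod 21 = 14.

x ≡ 119 (mod 168).


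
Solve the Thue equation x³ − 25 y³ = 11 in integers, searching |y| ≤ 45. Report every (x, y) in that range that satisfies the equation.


The equation is x³ - 25y³ = 11. For fixed y, x³ = 25·y³ + 11, so a solution requires the RHS to be a perfect cube.
Strategy: iterate y from -45 to 45, compute RHS = 25·y³ + 11, and check whether it is a (positive or negative) perfect cube.
Check small values of y:
  y = 0: RHS = 11 is not a perfect cube.
  y = 1: RHS = 36 is not a perfect cube.
  y = -1: RHS = -14 is not a perfect cube.
  y = 2: RHS = 211 is not a perfect cube.
  y = -2: RHS = -189 is not a perfect cube.
  y = 3: RHS = 686 is not a perfect cube.
  y = -3: RHS = -664 is not a perfect cube.
Continuing the search up to |y| = 45 finds no solutions either.
No (x, y) in the scanned range satisfies the equation.

No integer solutions with |y| ≤ 45.


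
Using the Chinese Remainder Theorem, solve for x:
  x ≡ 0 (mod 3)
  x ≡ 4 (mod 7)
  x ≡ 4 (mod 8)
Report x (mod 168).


Moduli 3, 7, 8 are pairwise coprime; by CRT there is a unique solution modulo M = 3 · 7 · 8 = 168.
Solve pairwise, accumulating the modulus:
  Start with x ≡ 0 (mod 3).
  Combine with x ≡ 4 (mod 7): since gcd(3, 7) = 1, we get a unique residue mod 21.
    Write x = 0 + 3·t and substitute into x ≡ 4 (mod 7): 3·t ≡ 4 − 0 = 4 (mod 7).
    The inverse of 3 mod 7 is 5 (since 3·5 = 15 = 2·7 + 1), so t ≡ 5·4 = 20 ≡ 6 (mod 7).
    Then x = 0 + 3·6 = 18, valid modulo lcm(3, 7) = 21: x ≡ 18 (mod 21).
  Combine with x ≡ 4 (mod 8): since gcd(21, 8) = 1, we get a unique residue mod 168.
    Write x = 18 + 21·t and substitute into x ≡ 4 (mod 8): 21·t ≡ 4 − 18 = -14 (mod 8).
    Reduce coefficients mod 8: 5·t ≡ 2 (mod 8).
    The inverse of 5 mod 8 is 5 (since 5·5 = 25 = 3·8 + 1), so t ≡ 5·2 = 10 ≡ 2 (mod 8).
    Then x = 18 + 21·2 = 60, valid modulo lcm(21, 8) = 168: x ≡ 60 (mod 168).
Verify: 60 mod 3 = 0 ✓, 60 mod 7 = 4 ✓, 60 mod 8 = 4 ✓.

x ≡ 60 (mod 168).


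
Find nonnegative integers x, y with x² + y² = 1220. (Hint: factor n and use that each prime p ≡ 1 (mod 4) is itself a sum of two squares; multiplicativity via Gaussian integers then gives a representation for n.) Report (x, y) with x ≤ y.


Step 1: Factor n = 1220 = 2^2 · 5 · 61.
Step 2: Check the mod-4 condition on each prime factor: 2 = 2 (special); 5 ≡ 1 (mod 4), exponent 1; 61 ≡ 1 (mod 4), exponent 1.
All primes ≡ 3 (mod 4) appear to even exponent (or don't appear), so by the two-squares theorem n IS expressible as a sum of two squares.
Step 3: Build a representation. Group n = k² · m with k = 2 and m = 5 · 61 = 305 (a product of primes ≡ 1 (mod 4)); a representation of m scales to one of n via (k·x)² + (k·y)² = k²(x² + y²). Each prime p ≡ 1 (mod 4) is itself a sum of two squares; find a² by testing p − a² for a perfect square:
  5: 5 − 1² = 4 = 2² ⇒ 5 = 1² + 2².
  61: 61 − 1² = 60, 61 − 2² = 57, 61 − 3² = 52, 61 − 4² = 45, 61 − 5² = 36 = 6² ⇒ 61 = 5² + 6².
  Combine using the Brahmagupta–Fibonacci identity (a² + b²)(c² + d²) = (ac − bd)² + (ad + bc)² = (ac + bd)² + (ad − bc)²:
  5 · 61 = 305: from (1² + 2²)(5² + 6²), take (1·5 − 2·6, 1·6 + 2·5) = (5 − 12, 6 + 10) = (-7, 16); dropping signs (only squares matter) gives (7, 16); check 7² + 16² = 49 + 256 = 305 ✓.
  Scale by k = 2: (2·7, 2·16) = (14, 32).
Step 4: Order so x ≤ y and verify: 14² + 32² = 196 + 1024 = 1220 = n. ✓

n = 1220 = 14² + 32² (one valid representation with x ≤ y).


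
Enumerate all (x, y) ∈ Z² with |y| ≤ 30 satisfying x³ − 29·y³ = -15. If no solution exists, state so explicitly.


The equation is x³ - 29y³ = -15. For fixed y, x³ = 29·y³ − 15, so a solution requires the RHS to be a perfect cube.
Strategy: iterate y from -30 to 30, compute RHS = 29·y³ − 15, and check whether it is a (positive or negative) perfect cube.
Check small values of y:
  y = 0: RHS = -15 is not a perfect cube.
  y = 1: RHS = 14 is not a perfect cube.
  y = -1: RHS = -44 is not a perfect cube.
  y = 2: RHS = 217 is not a perfect cube.
  y = -2: RHS = -247 is not a perfect cube.
  y = 3: RHS = 768 is not a perfect cube.
  y = -3: RHS = -798 is not a perfect cube.
Continuing the search up to |y| = 30 finds no solutions either.
No (x, y) in the scanned range satisfies the equation.

No integer solutions with |y| ≤ 30.


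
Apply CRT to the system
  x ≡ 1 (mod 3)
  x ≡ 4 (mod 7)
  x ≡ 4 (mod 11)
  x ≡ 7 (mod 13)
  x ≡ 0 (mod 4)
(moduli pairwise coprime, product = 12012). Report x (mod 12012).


Product of moduli M = 3 · 7 · 11 · 13 · 4 = 12012.
Merge one congruence at a time:
  Start: x ≡ 1 (mod 3).
  Combine with x ≡ 4 (mod 7); new modulus lcm = 21.
    Write x = 1 + 3·t and substitute into x ≡ 4 (mod 7): 3·t ≡ 4 − 1 = 3 (mod 7).
    The inverse of 3 mod 7 is 5 (since 3·5 = 15 = 2·7 + 1), so t ≡ 5·3 = 15 ≡ 1 (mod 7).
    Then x = 1 + 3·1 = 4, valid modulo lcm(3, 7) = 21: x ≡ 4 (mod 21).
  Combine with x ≡ 4 (mod 11); new modulus lcm = 231.
    Write x = 4 + 21·t and substitute into x ≡ 4 (mod 11): 21·t ≡ 4 − 4 = 0 (mod 11).
    Reduce coefficients mod 11: 10·t ≡ 0 (mod 11).
    The inverse of 10 mod 11 is 10 (since 10·10 = 100 = 9·11 + 1), so t ≡ 10·0 = 0 ≡ 0 (mod 11).
    Then x = 4 + 21·0 = 4, valid modulo lcm(21, 11) = 231: x ≡ 4 (mod 231).
  Combine with x ≡ 7 (mod 13); new modulus lcm = 3003.
    Write x = 4 + 231·t and substitute into x ≡ 7 (mod 13): 231·t ≡ 7 − 4 = 3 (mod 13).
    Reduce coefficients mod 13: 10·t ≡ 3 (mod 13).
    The inverse of 10 mod 13 is 4 (since 10·4 = 40 = 3·13 + 1), so t ≡ 4·3 = 12 ≡ 12 (mod 13).
    Then x = 4 + 231·12 = 2776, valid modulo lcm(231, 13) = 3003: x ≡ 2776 (mod 3003).
  Combine with x ≡ 0 (mod 4); new modulus lcm = 12012.
    Write x = 2776 + 3003·t and substitute into x ≡ 0 (mod 4): 3003·t ≡ 0 − 2776 = -2776 (mod 4).
    Reduce coefficients mod 4: 3·t ≡ 0 (mod 4).
    The inverse of 3 mod 4 is 3 (since 3·3 = 9 = 2·4 + 1), so t ≡ 3·0 = 0 ≡ 0 (mod 4).
    Then x = 2776 + 3003·0 = 2776, valid modulo lcm(3003, 4) = 12012: x ≡ 2776 (mod 12012).
Verify against each original: 2776 mod 3 = 1, 2776 mod 7 = 4, 2776 mod 11 = 4, 2776 mod 13 = 7, 2776 mod 4 = 0.

x ≡ 2776 (mod 12012).


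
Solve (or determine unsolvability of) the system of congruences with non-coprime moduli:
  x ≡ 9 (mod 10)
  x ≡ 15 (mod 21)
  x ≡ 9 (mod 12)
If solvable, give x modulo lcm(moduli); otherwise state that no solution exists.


Moduli 10, 21, 12 are not pairwise coprime, so CRT works modulo lcm(m_i) when all pairwise compatibility conditions hold.
Pairwise compatibility: gcd(m_i, m_j) must divide a_i - a_j for every pair.
Merge one congruence at a time:
  Start: x ≡ 9 (mod 10).
  Combine with x ≡ 15 (mod 21): gcd(10, 21) = 1; 15 - 9 = 6, which IS divisible by 1, so compatible.
    Write x = 9 + 10·t and substitute into x ≡ 15 (mod 21): 10·t ≡ 15 − 9 = 6 (mod 21).
    The inverse of 10 mod 21 is 19 (since 10·19 = 190 = 9·21 + 1), so t ≡ 19·6 = 114 ≡ 9 (mod 21).
    Then x = 9 + 10·9 = 99, valid modulo lcm(10, 21) = 210: x ≡ 99 (mod 210).
  Combine with x ≡ 9 (mod 12): gcd(210, 12) = 6; 9 - 99 = -90, which IS divisible by 6, so compatible.
    Write x = 99 + 210·t and substitute into x ≡ 9 (mod 12): 210·t ≡ 9 − 99 = -90 (mod 12).
    Divide the congruence (and modulus) by g = 6: 35·t ≡ -15 (mod 2).
    Reduce coefficients mod 2: 1·t ≡ 1 (mod 2).
    So t ≡ 1 (mod 2).
    Then x = 99 + 210·1 = 309, valid modulo lcm(210, 12) = 420: x ≡ 309 (mod 420).
Verify: 309 mod 10 = 9, 309 mod 21 = 15, 309 mod 12 = 9.

x ≡ 309 (mod 420).


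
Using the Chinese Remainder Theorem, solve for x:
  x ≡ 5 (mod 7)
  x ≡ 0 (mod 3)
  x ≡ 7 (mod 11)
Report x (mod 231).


Moduli 7, 3, 11 are pairwise coprime; by CRT there is a unique solution modulo M = 7 · 3 · 11 = 231.
Solve pairwise, accumulating the modulus:
  Start with x ≡ 5 (mod 7).
  Combine with x ≡ 0 (mod 3): since gcd(7, 3) = 1, we get a unique residue mod 21.
    Write x = 5 + 7·t and substitute into x ≡ 0 (mod 3): 7·t ≡ 0 − 5 = -5 (mod 3).
    Reduce coefficients mod 3: 1·t ≡ 1 (mod 3).
    So t ≡ 1 (mod 3).
    Then x = 5 + 7·1 = 12, valid modulo lcm(7, 3) = 21: x ≡ 12 (mod 21).
  Combine with x ≡ 7 (mod 11): since gcd(21, 11) = 1, we get a unique residue mod 231.
    Write x = 12 + 21·t and substitute into x ≡ 7 (mod 11): 21·t ≡ 7 − 12 = -5 (mod 11).
    Reduce coefficients mod 11: 10·t ≡ 6 (mod 11).
    The inverse of 10 mod 11 is 10 (since 10·10 = 100 = 9·11 + 1), so t ≡ 10·6 = 60 ≡ 5 (mod 11).
    Then x = 12 + 21·5 = 117, valid modulo lcm(21, 11) = 231: x ≡ 117 (mod 231).
Verify: 117 mod 7 = 5 ✓, 117 mod 3 = 0 ✓, 117 mod 11 = 7 ✓.

x ≡ 117 (mod 231).


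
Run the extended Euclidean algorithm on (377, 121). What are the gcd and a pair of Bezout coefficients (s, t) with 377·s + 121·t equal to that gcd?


Euclidean algorithm on (377, 121) — divide until remainder is 0:
  377 = 3 · 121 + 14
  121 = 8 · 14 + 9
  14 = 1 · 9 + 5
  9 = 1 · 5 + 4
  5 = 1 · 4 + 1
  4 = 4 · 1 + 0
gcd(377, 121) = 1.
Track Bezout coefficients alongside the remainders: start with r₀ = 377 = a·1 + b·0 (s = 1, t = 0) and r₁ = 121 = a·0 + b·1 (s = 0, t = 1); each new remainder r_{k+1} = r_{k-1} − q_k·r_k inherits s_{k+1} = s_{k-1} − q_k·s_k, t_{k+1} = t_{k-1} − q_k·t_k, so r_k = a·s_k + b·t_k at every step:
  q = 3: r = 14, s = 1 − 3·0 = 1, t = 0 − 3·1 = -3  (check: 377·1 + 121·(-3) = 14)
  q = 8: r = 9, s = 0 − 8·1 = -8, t = 1 − 8·(-3) = 25  (check: 377·(-8) + 121·25 = 9)
  q = 1: r = 5, s = 1 − 1·(-8) = 9, t = -3 − 1·25 = -28  (check: 377·9 + 121·(-28) = 5)
  q = 1: r = 4, s = -8 − 1·9 = -17, t = 25 − 1·(-28) = 53  (check: 377·(-17) + 121·53 = 4)
  q = 1: r = 1, s = 9 − 1·(-17) = 26, t = -28 − 1·53 = -81  (check: 377·26 + 121·(-81) = 1)
The row with r = 1 (the gcd) gives the Bezout coefficients s = 26, t = -81.
Result: 377 · (26) + 121 · (-81) = 1.

gcd(377, 121) = 1; s = 26, t = -81 (check: 377·26 + 121·(-81) = 1).


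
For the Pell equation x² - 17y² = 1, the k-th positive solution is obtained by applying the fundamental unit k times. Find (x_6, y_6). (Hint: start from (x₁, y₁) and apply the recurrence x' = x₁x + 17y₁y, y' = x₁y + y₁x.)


Step 1: Find the fundamental solution (x₁, y₁) of x² - 17y² = 1.
  Expand √17 as a continued fraction. a₀ = ⌊√17⌋ = 4; iterate m_{k+1} = d_k·a_k − m_k, d_{k+1} = (17 − m_{k+1}²)/d_k, a_{k+1} = ⌊(a₀ + m_{k+1})/d_{k+1}⌋ (starting m₀ = 0, d₀ = 1), with convergents p_k = a_k·p_{k-1} + p_{k-2}, q_k = a_k·q_{k-1} + q_{k-2} (p₋₁ = 1, q₋₁ = 0):
  k = 0: a₀ = 4; p₀/q₀ = 4/1; p₀² − 17·q₀² = 16 − 17 = -1.
  k = 1: m = 4, d = 1, a = ⌊(4 + 4)/1⌋ = 8; p/q = (8·4 + 1)/(8·1 + 0) = 33/8; p² − 17·q² = 1089 − 1088 = 1.
  The first convergent with p² − 17·q² = 1 gives the fundamental solution (x₁, y₁) = (33, 8).
Step 2: Apply the recurrence (x_{n+1}, y_{n+1}) = (x₁x_n + 17y₁y_n, x₁y_n + y₁x_n) repeatedly.
  From (x_1, y_1) = (33, 8): x_2 = 33·33 + 17·8·8 = 2177; y_2 = 33·8 + 8·33 = 528.
  From (x_2, y_2) = (2177, 528): x_3 = 33·2177 + 17·8·528 = 143649; y_3 = 33·528 + 8·2177 = 34840.
  From (x_3, y_3) = (143649, 34840): x_4 = 33·143649 + 17·8·34840 = 9478657; y_4 = 33·34840 + 8·143649 = 2298912.
  From (x_4, y_4) = (9478657, 2298912): x_5 = 33·9478657 + 17·8·2298912 = 625447713; y_5 = 33·2298912 + 8·9478657 = 151693352.
  From (x_5, y_5) = (625447713, 151693352): x_6 = 33·625447713 + 17·8·151693352 = 41270070401; y_6 = 33·151693352 + 8·625447713 = 10009462320.
Step 3: Verify x_6² - 17·y_6² = 1703218710903496300801 - 1703218710903496300800 = 1 (should be 1). ✓

(x_1, y_1) = (33, 8); (x_6, y_6) = (41270070401, 10009462320).


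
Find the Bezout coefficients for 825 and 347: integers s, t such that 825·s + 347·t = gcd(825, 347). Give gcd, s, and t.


Euclidean algorithm on (825, 347) — divide until remainder is 0:
  825 = 2 · 347 + 131
  347 = 2 · 131 + 85
  131 = 1 · 85 + 46
  85 = 1 · 46 + 39
  46 = 1 · 39 + 7
  39 = 5 · 7 + 4
  7 = 1 · 4 + 3
  4 = 1 · 3 + 1
  3 = 3 · 1 + 0
gcd(825, 347) = 1.
Track Bezout coefficients alongside the remainders: start with r₀ = 825 = a·1 + b·0 (s = 1, t = 0) and r₁ = 347 = a·0 + b·1 (s = 0, t = 1); each new remainder r_{k+1} = r_{k-1} − q_k·r_k inherits s_{k+1} = s_{k-1} − q_k·s_k, t_{k+1} = t_{k-1} − q_k·t_k, so r_k = a·s_k + b·t_k at every step:
  q = 2: r = 131, s = 1 − 2·0 = 1, t = 0 − 2·1 = -2  (check: 825·1 + 347·(-2) = 131)
  q = 2: r = 85, s = 0 − 2·1 = -2, t = 1 − 2·(-2) = 5  (check: 825·(-2) + 347·5 = 85)
  q = 1: r = 46, s = 1 − 1·(-2) = 3, t = -2 − 1·5 = -7  (check: 825·3 + 347·(-7) = 46)
  q = 1: r = 39, s = -2 − 1·3 = -5, t = 5 − 1·(-7) = 12  (check: 825·(-5) + 347·12 = 39)
  q = 1: r = 7, s = 3 − 1·(-5) = 8, t = -7 − 1·12 = -19  (check: 825·8 + 347·(-19) = 7)
  q = 5: r = 4, s = -5 − 5·8 = -45, t = 12 − 5·(-19) = 107  (check: 825·(-45) + 347·107 = 4)
  q = 1: r = 3, s = 8 − 1·(-45) = 53, t = -19 − 1·107 = -126  (check: 825·53 + 347·(-126) = 3)
  q = 1: r = 1, s = -45 − 1·53 = -98, t = 107 − 1·(-126) = 233  (check: 825·(-98) + 347·233 = 1)
The row with r = 1 (the gcd) gives the Bezout coefficients s = -98, t = 233.
Result: 825 · (-98) + 347 · (233) = 1.

gcd(825, 347) = 1; s = -98, t = 233 (check: 825·(-98) + 347·233 = 1).


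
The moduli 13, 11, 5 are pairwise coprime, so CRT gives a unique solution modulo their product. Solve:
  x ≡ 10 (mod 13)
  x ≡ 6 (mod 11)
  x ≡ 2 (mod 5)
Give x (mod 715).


Moduli 13, 11, 5 are pairwise coprime; by CRT there is a unique solution modulo M = 13 · 11 · 5 = 715.
Solve pairwise, accumulating the modulus:
  Start with x ≡ 10 (mod 13).
  Combine with x ≡ 6 (mod 11): since gcd(13, 11) = 1, we get a unique residue mod 143.
    Write x = 10 + 13·t and substitute into x ≡ 6 (mod 11): 13·t ≡ 6 − 10 = -4 (mod 11).
    Reduce coefficients mod 11: 2·t ≡ 7 (mod 11).
    The inverse of 2 mod 11 is 6 (since 2·6 = 12 = 1·11 + 1), so t ≡ 6·7 = 42 ≡ 9 (mod 11).
    Then x = 10 + 13·9 = 127, valid modulo lcm(13, 11) = 143: x ≡ 127 (mod 143).
  Combine with x ≡ 2 (mod 5): since gcd(143, 5) = 1, we get a unique residue mod 715.
    Write x = 127 + 143·t and substitute into x ≡ 2 (mod 5): 143·t ≡ 2 − 127 = -125 (mod 5).
    Reduce coefficients mod 5: 3·t ≡ 0 (mod 5).
    The inverse of 3 mod 5 is 2 (since 3·2 = 6 = 1·5 + 1), so t ≡ 2·0 = 0 ≡ 0 (mod 5).
    Then x = 127 + 143·0 = 127, valid modulo lcm(143, 5) = 715: x ≡ 127 (mod 715).
Verify: 127 mod 13 = 10 ✓, 127 mod 11 = 6 ✓, 127 mod 5 = 2 ✓.

x ≡ 127 (mod 715).


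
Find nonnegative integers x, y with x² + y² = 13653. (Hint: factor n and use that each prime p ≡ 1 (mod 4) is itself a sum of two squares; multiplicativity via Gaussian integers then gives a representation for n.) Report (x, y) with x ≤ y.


Step 1: Factor n = 13653 = 3^2 · 37 · 41.
Step 2: Check the mod-4 condition on each prime factor: 3 ≡ 3 (mod 4), exponent 2 (must be even); 37 ≡ 1 (mod 4), exponent 1; 41 ≡ 1 (mod 4), exponent 1.
All primes ≡ 3 (mod 4) appear to even exponent (or don't appear), so by the two-squares theorem n IS expressible as a sum of two squares.
Step 3: Build a representation. Group n = k² · m with k = 3 and m = 37 · 41 = 1517 (a product of primes ≡ 1 (mod 4)); a representation of m scales to one of n via (k·x)² + (k·y)² = k²(x² + y²). Each prime p ≡ 1 (mod 4) is itself a sum of two squares; find a² by testing p − a² for a perfect square:
  37: 37 − 1² = 36 = 6² ⇒ 37 = 1² + 6².
  41: 41 − 1² = 40, 41 − 2² = 37, 41 − 3² = 32, 41 − 4² = 25 = 5² ⇒ 41 = 4² + 5².
  Combine using the Brahmagupta–Fibonacci identity (a² + b²)(c² + d²) = (ac − bd)² + (ad + bc)² = (ac + bd)² + (ad − bc)²:
  37 · 41 = 1517: from (1² + 6²)(4² + 5²), take (1·4 − 6·5, 1·5 + 6·4) = (4 − 30, 5 + 24) = (-26, 29); dropping signs (only squares matter) gives (26, 29); check 26² + 29² = 676 + 841 = 1517 ✓.
  Scale by k = 3: (3·26, 3·29) = (78, 87).
Step 4: Order so x ≤ y and verify: 78² + 87² = 6084 + 7569 = 13653 = n. ✓

n = 13653 = 78² + 87² (one valid representation with x ≤ y).
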